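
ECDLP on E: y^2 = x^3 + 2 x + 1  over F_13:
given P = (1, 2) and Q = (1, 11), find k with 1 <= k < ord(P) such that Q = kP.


Enumerate multiples of P until we hit Q = (1, 11):
  1P = (1, 2)
  2P = (2, 0)
  3P = (1, 11)
Match found at i = 3.

k = 3


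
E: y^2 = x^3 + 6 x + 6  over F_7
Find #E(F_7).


For each x in F_7, count y with y^2 = x^3 + 6 x + 6 mod 7:
  x = 3: RHS = 2, y in [3, 4]  -> 2 point(s)
  x = 5: RHS = 0, y in [0]  -> 1 point(s)
Affine points: 3. Add the point at infinity: total = 4.

#E(F_7) = 4


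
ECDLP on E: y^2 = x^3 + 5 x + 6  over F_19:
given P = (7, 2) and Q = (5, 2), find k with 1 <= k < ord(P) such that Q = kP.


Enumerate multiples of P until we hit Q = (5, 2):
  1P = (7, 2)
  2P = (5, 17)
  3P = (11, 9)
  4P = (10, 7)
  5P = (9, 1)
  6P = (8, 8)
  7P = (2, 9)
  8P = (15, 13)
  9P = (17, 8)
  10P = (6, 10)
  11P = (13, 8)
  12P = (0, 5)
  13P = (18, 0)
  14P = (0, 14)
  15P = (13, 11)
  16P = (6, 9)
  17P = (17, 11)
  18P = (15, 6)
  19P = (2, 10)
  20P = (8, 11)
  21P = (9, 18)
  22P = (10, 12)
  23P = (11, 10)
  24P = (5, 2)
Match found at i = 24.

k = 24


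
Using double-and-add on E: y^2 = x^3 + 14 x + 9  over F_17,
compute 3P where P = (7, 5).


k = 3 = 11_2 (binary, LSB first: 11)
Double-and-add from P = (7, 5):
  bit 0 = 1: acc = O + (7, 5) = (7, 5)
  bit 1 = 1: acc = (7, 5) + (5, 0) = (7, 12)

3P = (7, 12)


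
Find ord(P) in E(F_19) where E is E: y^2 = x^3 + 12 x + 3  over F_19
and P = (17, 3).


Compute successive multiples of P until we hit O:
  1P = (17, 3)
  2P = (1, 4)
  3P = (18, 3)
  4P = (3, 16)
  5P = (5, 13)
  6P = (13, 0)
  7P = (5, 6)
  8P = (3, 3)
  ... (continuing to 12P)
  12P = O

ord(P) = 12


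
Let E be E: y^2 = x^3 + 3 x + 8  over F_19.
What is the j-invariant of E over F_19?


Delta = -16(4 a^3 + 27 b^2) mod 19 = 17
-1728 * (4 a)^3 = -1728 * (4*3)^3 mod 19 = 18
j = 18 * 17^(-1) mod 19 = 10

j = 10 (mod 19)


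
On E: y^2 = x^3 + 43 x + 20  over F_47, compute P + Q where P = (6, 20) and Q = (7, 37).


P != Q, so use the chord formula.
s = (y2 - y1) / (x2 - x1) = (17) / (1) mod 47 = 17
x3 = s^2 - x1 - x2 mod 47 = 17^2 - 6 - 7 = 41
y3 = s (x1 - x3) - y1 mod 47 = 17 * (6 - 41) - 20 = 43

P + Q = (41, 43)


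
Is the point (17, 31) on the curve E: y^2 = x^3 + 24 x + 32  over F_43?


Check whether y^2 = x^3 + 24 x + 32 (mod 43) for (x, y) = (17, 31).
LHS: y^2 = 31^2 mod 43 = 15
RHS: x^3 + 24 x + 32 = 17^3 + 24*17 + 32 mod 43 = 21
LHS != RHS

No, not on the curve


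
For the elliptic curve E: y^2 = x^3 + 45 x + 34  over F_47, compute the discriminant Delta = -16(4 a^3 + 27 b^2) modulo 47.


4 a^3 + 27 b^2 = 4*45^3 + 27*34^2 = 364500 + 31212 = 395712
Delta = -16 * (395712) = -6331392
Delta mod 47 = 25

Delta = 25 (mod 47)


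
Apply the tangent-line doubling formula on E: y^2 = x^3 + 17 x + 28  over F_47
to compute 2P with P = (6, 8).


Doubling: s = (3 x1^2 + a) / (2 y1)
s = (3*6^2 + 17) / (2*8) mod 47 = 46
x3 = s^2 - 2 x1 mod 47 = 46^2 - 2*6 = 36
y3 = s (x1 - x3) - y1 mod 47 = 46 * (6 - 36) - 8 = 22

2P = (36, 22)


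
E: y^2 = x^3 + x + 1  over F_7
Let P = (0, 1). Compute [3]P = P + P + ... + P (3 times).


k = 3 = 11_2 (binary, LSB first: 11)
Double-and-add from P = (0, 1):
  bit 0 = 1: acc = O + (0, 1) = (0, 1)
  bit 1 = 1: acc = (0, 1) + (2, 5) = (2, 2)

3P = (2, 2)


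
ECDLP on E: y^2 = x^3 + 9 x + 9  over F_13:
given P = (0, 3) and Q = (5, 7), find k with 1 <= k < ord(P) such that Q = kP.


Enumerate multiples of P until we hit Q = (5, 7):
  1P = (0, 3)
  2P = (12, 5)
  3P = (5, 7)
Match found at i = 3.

k = 3


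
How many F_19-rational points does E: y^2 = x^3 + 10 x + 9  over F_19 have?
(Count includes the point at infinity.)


For each x in F_19, count y with y^2 = x^3 + 10 x + 9 mod 19:
  x = 0: RHS = 9, y in [3, 16]  -> 2 point(s)
  x = 1: RHS = 1, y in [1, 18]  -> 2 point(s)
  x = 3: RHS = 9, y in [3, 16]  -> 2 point(s)
  x = 6: RHS = 0, y in [0]  -> 1 point(s)
  x = 7: RHS = 4, y in [2, 17]  -> 2 point(s)
  x = 9: RHS = 11, y in [7, 12]  -> 2 point(s)
  x = 10: RHS = 7, y in [8, 11]  -> 2 point(s)
  x = 11: RHS = 6, y in [5, 14]  -> 2 point(s)
  x = 14: RHS = 5, y in [9, 10]  -> 2 point(s)
  x = 15: RHS = 0, y in [0]  -> 1 point(s)
  x = 16: RHS = 9, y in [3, 16]  -> 2 point(s)
  x = 17: RHS = 0, y in [0]  -> 1 point(s)
  x = 18: RHS = 17, y in [6, 13]  -> 2 point(s)
Affine points: 23. Add the point at infinity: total = 24.

#E(F_19) = 24


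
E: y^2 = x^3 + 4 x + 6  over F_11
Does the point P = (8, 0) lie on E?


Check whether y^2 = x^3 + 4 x + 6 (mod 11) for (x, y) = (8, 0).
LHS: y^2 = 0^2 mod 11 = 0
RHS: x^3 + 4 x + 6 = 8^3 + 4*8 + 6 mod 11 = 0
LHS = RHS

Yes, on the curve


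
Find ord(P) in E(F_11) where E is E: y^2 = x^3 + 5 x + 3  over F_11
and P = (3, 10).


Compute successive multiples of P until we hit O:
  1P = (3, 10)
  2P = (8, 4)
  3P = (1, 3)
  4P = (0, 6)
  5P = (0, 5)
  6P = (1, 8)
  7P = (8, 7)
  8P = (3, 1)
  ... (continuing to 9P)
  9P = O

ord(P) = 9


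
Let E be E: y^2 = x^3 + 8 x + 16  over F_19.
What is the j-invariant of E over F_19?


Delta = -16(4 a^3 + 27 b^2) mod 19 = 14
-1728 * (4 a)^3 = -1728 * (4*8)^3 mod 19 = 12
j = 12 * 14^(-1) mod 19 = 9

j = 9 (mod 19)


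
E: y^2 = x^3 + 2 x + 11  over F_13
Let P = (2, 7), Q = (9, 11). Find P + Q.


P != Q, so use the chord formula.
s = (y2 - y1) / (x2 - x1) = (4) / (7) mod 13 = 8
x3 = s^2 - x1 - x2 mod 13 = 8^2 - 2 - 9 = 1
y3 = s (x1 - x3) - y1 mod 13 = 8 * (2 - 1) - 7 = 1

P + Q = (1, 1)


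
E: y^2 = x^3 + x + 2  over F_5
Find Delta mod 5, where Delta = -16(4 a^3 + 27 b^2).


4 a^3 + 27 b^2 = 4*1^3 + 27*2^2 = 4 + 108 = 112
Delta = -16 * (112) = -1792
Delta mod 5 = 3

Delta = 3 (mod 5)


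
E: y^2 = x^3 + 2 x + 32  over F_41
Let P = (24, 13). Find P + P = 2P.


Doubling: s = (3 x1^2 + a) / (2 y1)
s = (3*24^2 + 2) / (2*13) mod 41 = 35
x3 = s^2 - 2 x1 mod 41 = 35^2 - 2*24 = 29
y3 = s (x1 - x3) - y1 mod 41 = 35 * (24 - 29) - 13 = 17

2P = (29, 17)


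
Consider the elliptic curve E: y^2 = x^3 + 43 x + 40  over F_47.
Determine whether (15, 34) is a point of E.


Check whether y^2 = x^3 + 43 x + 40 (mod 47) for (x, y) = (15, 34).
LHS: y^2 = 34^2 mod 47 = 28
RHS: x^3 + 43 x + 40 = 15^3 + 43*15 + 40 mod 47 = 18
LHS != RHS

No, not on the curve


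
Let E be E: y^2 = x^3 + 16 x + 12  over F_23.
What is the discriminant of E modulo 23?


4 a^3 + 27 b^2 = 4*16^3 + 27*12^2 = 16384 + 3888 = 20272
Delta = -16 * (20272) = -324352
Delta mod 23 = 17

Delta = 17 (mod 23)


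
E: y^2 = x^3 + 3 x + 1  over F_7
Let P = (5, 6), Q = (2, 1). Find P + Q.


P != Q, so use the chord formula.
s = (y2 - y1) / (x2 - x1) = (2) / (4) mod 7 = 4
x3 = s^2 - x1 - x2 mod 7 = 4^2 - 5 - 2 = 2
y3 = s (x1 - x3) - y1 mod 7 = 4 * (5 - 2) - 6 = 6

P + Q = (2, 6)


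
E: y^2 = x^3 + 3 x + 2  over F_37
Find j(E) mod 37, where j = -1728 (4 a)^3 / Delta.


Delta = -16(4 a^3 + 27 b^2) mod 37 = 22
-1728 * (4 a)^3 = -1728 * (4*3)^3 mod 37 = 27
j = 27 * 22^(-1) mod 37 = 13

j = 13 (mod 37)


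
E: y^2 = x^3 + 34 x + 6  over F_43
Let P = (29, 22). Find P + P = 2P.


Doubling: s = (3 x1^2 + a) / (2 y1)
s = (3*29^2 + 34) / (2*22) mod 43 = 20
x3 = s^2 - 2 x1 mod 43 = 20^2 - 2*29 = 41
y3 = s (x1 - x3) - y1 mod 43 = 20 * (29 - 41) - 22 = 39

2P = (41, 39)


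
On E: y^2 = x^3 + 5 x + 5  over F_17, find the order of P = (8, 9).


Compute successive multiples of P until we hit O:
  1P = (8, 9)
  2P = (16, 13)
  3P = (6, 9)
  4P = (3, 8)
  5P = (4, 2)
  6P = (7, 14)
  7P = (10, 1)
  8P = (15, 2)
  ... (continuing to 21P)
  21P = O

ord(P) = 21


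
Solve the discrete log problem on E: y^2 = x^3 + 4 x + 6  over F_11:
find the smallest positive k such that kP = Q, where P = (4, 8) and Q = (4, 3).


Enumerate multiples of P until we hit Q = (4, 3):
  1P = (4, 8)
  2P = (6, 2)
  3P = (10, 10)
  4P = (2, 0)
  5P = (10, 1)
  6P = (6, 9)
  7P = (4, 3)
Match found at i = 7.

k = 7


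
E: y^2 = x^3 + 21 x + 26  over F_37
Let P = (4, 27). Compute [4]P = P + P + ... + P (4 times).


k = 4 = 100_2 (binary, LSB first: 001)
Double-and-add from P = (4, 27):
  bit 0 = 0: acc unchanged = O
  bit 1 = 0: acc unchanged = O
  bit 2 = 1: acc = O + (1, 23) = (1, 23)

4P = (1, 23)


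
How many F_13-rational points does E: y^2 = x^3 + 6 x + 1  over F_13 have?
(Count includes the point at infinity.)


For each x in F_13, count y with y^2 = x^3 + 6 x + 1 mod 13:
  x = 0: RHS = 1, y in [1, 12]  -> 2 point(s)
  x = 5: RHS = 0, y in [0]  -> 1 point(s)
  x = 7: RHS = 9, y in [3, 10]  -> 2 point(s)
  x = 9: RHS = 4, y in [2, 11]  -> 2 point(s)
Affine points: 7. Add the point at infinity: total = 8.

#E(F_13) = 8


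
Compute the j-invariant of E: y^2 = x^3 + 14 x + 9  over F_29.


Delta = -16(4 a^3 + 27 b^2) mod 29 = 19
-1728 * (4 a)^3 = -1728 * (4*14)^3 mod 29 = 20
j = 20 * 19^(-1) mod 29 = 27

j = 27 (mod 29)


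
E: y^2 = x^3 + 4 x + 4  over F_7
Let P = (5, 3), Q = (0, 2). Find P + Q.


P != Q, so use the chord formula.
s = (y2 - y1) / (x2 - x1) = (6) / (2) mod 7 = 3
x3 = s^2 - x1 - x2 mod 7 = 3^2 - 5 - 0 = 4
y3 = s (x1 - x3) - y1 mod 7 = 3 * (5 - 4) - 3 = 0

P + Q = (4, 0)


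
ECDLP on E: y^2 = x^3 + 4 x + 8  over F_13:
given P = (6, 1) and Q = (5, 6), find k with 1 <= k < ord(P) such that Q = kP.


Enumerate multiples of P until we hit Q = (5, 6):
  1P = (6, 1)
  2P = (4, 7)
  3P = (12, 4)
  4P = (5, 6)
Match found at i = 4.

k = 4


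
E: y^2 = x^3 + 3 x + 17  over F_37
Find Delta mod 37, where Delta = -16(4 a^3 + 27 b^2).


4 a^3 + 27 b^2 = 4*3^3 + 27*17^2 = 108 + 7803 = 7911
Delta = -16 * (7911) = -126576
Delta mod 37 = 1

Delta = 1 (mod 37)


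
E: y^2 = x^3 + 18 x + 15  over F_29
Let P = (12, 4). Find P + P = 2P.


Doubling: s = (3 x1^2 + a) / (2 y1)
s = (3*12^2 + 18) / (2*4) mod 29 = 20
x3 = s^2 - 2 x1 mod 29 = 20^2 - 2*12 = 28
y3 = s (x1 - x3) - y1 mod 29 = 20 * (12 - 28) - 4 = 24

2P = (28, 24)


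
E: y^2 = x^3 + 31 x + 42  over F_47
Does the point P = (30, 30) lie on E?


Check whether y^2 = x^3 + 31 x + 42 (mod 47) for (x, y) = (30, 30).
LHS: y^2 = 30^2 mod 47 = 7
RHS: x^3 + 31 x + 42 = 30^3 + 31*30 + 42 mod 47 = 7
LHS = RHS

Yes, on the curve


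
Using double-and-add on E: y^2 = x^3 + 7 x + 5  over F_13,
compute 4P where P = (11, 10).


k = 4 = 100_2 (binary, LSB first: 001)
Double-and-add from P = (11, 10):
  bit 0 = 0: acc unchanged = O
  bit 1 = 0: acc unchanged = O
  bit 2 = 1: acc = O + (2, 1) = (2, 1)

4P = (2, 1)


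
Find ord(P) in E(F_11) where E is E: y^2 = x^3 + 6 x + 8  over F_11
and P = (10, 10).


Compute successive multiples of P until we hit O:
  1P = (10, 10)
  2P = (3, 8)
  3P = (1, 2)
  4P = (5, 3)
  5P = (5, 8)
  6P = (1, 9)
  7P = (3, 3)
  8P = (10, 1)
  ... (continuing to 9P)
  9P = O

ord(P) = 9


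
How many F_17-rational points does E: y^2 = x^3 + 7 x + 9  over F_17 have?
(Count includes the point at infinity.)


For each x in F_17, count y with y^2 = x^3 + 7 x + 9 mod 17:
  x = 0: RHS = 9, y in [3, 14]  -> 2 point(s)
  x = 1: RHS = 0, y in [0]  -> 1 point(s)
  x = 4: RHS = 16, y in [4, 13]  -> 2 point(s)
  x = 5: RHS = 16, y in [4, 13]  -> 2 point(s)
  x = 8: RHS = 16, y in [4, 13]  -> 2 point(s)
  x = 9: RHS = 2, y in [6, 11]  -> 2 point(s)
  x = 10: RHS = 8, y in [5, 12]  -> 2 point(s)
  x = 12: RHS = 2, y in [6, 11]  -> 2 point(s)
  x = 13: RHS = 2, y in [6, 11]  -> 2 point(s)
  x = 15: RHS = 4, y in [2, 15]  -> 2 point(s)
  x = 16: RHS = 1, y in [1, 16]  -> 2 point(s)
Affine points: 21. Add the point at infinity: total = 22.

#E(F_17) = 22


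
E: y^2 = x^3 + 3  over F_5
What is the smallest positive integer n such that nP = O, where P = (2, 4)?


Compute successive multiples of P until we hit O:
  1P = (2, 4)
  2P = (2, 1)
  3P = O

ord(P) = 3


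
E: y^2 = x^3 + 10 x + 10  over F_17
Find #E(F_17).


For each x in F_17, count y with y^2 = x^3 + 10 x + 10 mod 17:
  x = 1: RHS = 4, y in [2, 15]  -> 2 point(s)
  x = 2: RHS = 4, y in [2, 15]  -> 2 point(s)
  x = 3: RHS = 16, y in [4, 13]  -> 2 point(s)
  x = 5: RHS = 15, y in [7, 10]  -> 2 point(s)
  x = 7: RHS = 15, y in [7, 10]  -> 2 point(s)
  x = 9: RHS = 13, y in [8, 9]  -> 2 point(s)
  x = 13: RHS = 8, y in [5, 12]  -> 2 point(s)
  x = 14: RHS = 4, y in [2, 15]  -> 2 point(s)
  x = 15: RHS = 16, y in [4, 13]  -> 2 point(s)
  x = 16: RHS = 16, y in [4, 13]  -> 2 point(s)
Affine points: 20. Add the point at infinity: total = 21.

#E(F_17) = 21


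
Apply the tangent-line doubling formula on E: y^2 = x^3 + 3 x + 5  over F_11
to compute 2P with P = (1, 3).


Doubling: s = (3 x1^2 + a) / (2 y1)
s = (3*1^2 + 3) / (2*3) mod 11 = 1
x3 = s^2 - 2 x1 mod 11 = 1^2 - 2*1 = 10
y3 = s (x1 - x3) - y1 mod 11 = 1 * (1 - 10) - 3 = 10

2P = (10, 10)


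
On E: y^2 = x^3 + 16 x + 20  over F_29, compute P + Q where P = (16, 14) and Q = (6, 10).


P != Q, so use the chord formula.
s = (y2 - y1) / (x2 - x1) = (25) / (19) mod 29 = 12
x3 = s^2 - x1 - x2 mod 29 = 12^2 - 16 - 6 = 6
y3 = s (x1 - x3) - y1 mod 29 = 12 * (16 - 6) - 14 = 19

P + Q = (6, 19)


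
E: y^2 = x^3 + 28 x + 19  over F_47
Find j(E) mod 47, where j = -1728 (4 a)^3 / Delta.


Delta = -16(4 a^3 + 27 b^2) mod 47 = 37
-1728 * (4 a)^3 = -1728 * (4*28)^3 mod 47 = 44
j = 44 * 37^(-1) mod 47 = 5

j = 5 (mod 47)


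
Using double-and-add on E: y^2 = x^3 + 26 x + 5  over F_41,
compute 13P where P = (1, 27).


k = 13 = 1101_2 (binary, LSB first: 1011)
Double-and-add from P = (1, 27):
  bit 0 = 1: acc = O + (1, 27) = (1, 27)
  bit 1 = 0: acc unchanged = (1, 27)
  bit 2 = 1: acc = (1, 27) + (22, 27) = (18, 14)
  bit 3 = 1: acc = (18, 14) + (6, 7) = (33, 8)

13P = (33, 8)


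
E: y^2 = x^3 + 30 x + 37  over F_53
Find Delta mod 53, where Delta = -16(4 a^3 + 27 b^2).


4 a^3 + 27 b^2 = 4*30^3 + 27*37^2 = 108000 + 36963 = 144963
Delta = -16 * (144963) = -2319408
Delta mod 53 = 31

Delta = 31 (mod 53)


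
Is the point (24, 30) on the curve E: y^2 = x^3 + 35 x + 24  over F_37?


Check whether y^2 = x^3 + 35 x + 24 (mod 37) for (x, y) = (24, 30).
LHS: y^2 = 30^2 mod 37 = 12
RHS: x^3 + 35 x + 24 = 24^3 + 35*24 + 24 mod 37 = 36
LHS != RHS

No, not on the curve


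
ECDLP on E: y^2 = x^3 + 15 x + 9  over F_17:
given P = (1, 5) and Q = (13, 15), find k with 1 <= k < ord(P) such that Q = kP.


Enumerate multiples of P until we hit Q = (13, 15):
  1P = (1, 5)
  2P = (6, 3)
  3P = (2, 9)
  4P = (13, 15)
Match found at i = 4.

k = 4


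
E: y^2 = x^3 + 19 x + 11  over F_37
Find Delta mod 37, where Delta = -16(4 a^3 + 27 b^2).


4 a^3 + 27 b^2 = 4*19^3 + 27*11^2 = 27436 + 3267 = 30703
Delta = -16 * (30703) = -491248
Delta mod 37 = 1

Delta = 1 (mod 37)


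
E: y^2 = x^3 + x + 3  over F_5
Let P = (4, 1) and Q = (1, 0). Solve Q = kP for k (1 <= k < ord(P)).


Enumerate multiples of P until we hit Q = (1, 0):
  1P = (4, 1)
  2P = (1, 0)
Match found at i = 2.

k = 2


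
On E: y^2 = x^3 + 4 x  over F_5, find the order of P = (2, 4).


Compute successive multiples of P until we hit O:
  1P = (2, 4)
  2P = (0, 0)
  3P = (2, 1)
  4P = O

ord(P) = 4


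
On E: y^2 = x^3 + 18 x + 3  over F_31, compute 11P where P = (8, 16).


k = 11 = 1011_2 (binary, LSB first: 1101)
Double-and-add from P = (8, 16):
  bit 0 = 1: acc = O + (8, 16) = (8, 16)
  bit 1 = 1: acc = (8, 16) + (2, 4) = (25, 12)
  bit 2 = 0: acc unchanged = (25, 12)
  bit 3 = 1: acc = (25, 12) + (17, 18) = (7, 21)

11P = (7, 21)


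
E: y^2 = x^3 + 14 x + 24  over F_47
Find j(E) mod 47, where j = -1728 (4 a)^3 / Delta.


Delta = -16(4 a^3 + 27 b^2) mod 47 = 9
-1728 * (4 a)^3 = -1728 * (4*14)^3 mod 47 = 29
j = 29 * 9^(-1) mod 47 = 45

j = 45 (mod 47)


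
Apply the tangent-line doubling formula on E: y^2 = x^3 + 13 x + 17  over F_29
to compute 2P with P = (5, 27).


Doubling: s = (3 x1^2 + a) / (2 y1)
s = (3*5^2 + 13) / (2*27) mod 29 = 7
x3 = s^2 - 2 x1 mod 29 = 7^2 - 2*5 = 10
y3 = s (x1 - x3) - y1 mod 29 = 7 * (5 - 10) - 27 = 25

2P = (10, 25)


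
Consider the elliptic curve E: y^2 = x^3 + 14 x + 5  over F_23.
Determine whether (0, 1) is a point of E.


Check whether y^2 = x^3 + 14 x + 5 (mod 23) for (x, y) = (0, 1).
LHS: y^2 = 1^2 mod 23 = 1
RHS: x^3 + 14 x + 5 = 0^3 + 14*0 + 5 mod 23 = 5
LHS != RHS

No, not on the curve


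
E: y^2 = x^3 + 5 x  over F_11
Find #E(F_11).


For each x in F_11, count y with y^2 = x^3 + 5 x + 0 mod 11:
  x = 0: RHS = 0, y in [0]  -> 1 point(s)
  x = 3: RHS = 9, y in [3, 8]  -> 2 point(s)
  x = 6: RHS = 4, y in [2, 9]  -> 2 point(s)
  x = 7: RHS = 4, y in [2, 9]  -> 2 point(s)
  x = 9: RHS = 4, y in [2, 9]  -> 2 point(s)
  x = 10: RHS = 5, y in [4, 7]  -> 2 point(s)
Affine points: 11. Add the point at infinity: total = 12.

#E(F_11) = 12


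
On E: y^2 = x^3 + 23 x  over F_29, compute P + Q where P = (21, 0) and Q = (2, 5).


P != Q, so use the chord formula.
s = (y2 - y1) / (x2 - x1) = (5) / (10) mod 29 = 15
x3 = s^2 - x1 - x2 mod 29 = 15^2 - 21 - 2 = 28
y3 = s (x1 - x3) - y1 mod 29 = 15 * (21 - 28) - 0 = 11

P + Q = (28, 11)


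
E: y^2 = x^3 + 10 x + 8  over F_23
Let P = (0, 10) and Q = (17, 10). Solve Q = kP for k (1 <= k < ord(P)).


Enumerate multiples of P until we hit Q = (17, 10):
  1P = (0, 10)
  2P = (6, 10)
  3P = (17, 13)
  4P = (12, 19)
  5P = (13, 9)
  6P = (13, 14)
  7P = (12, 4)
  8P = (17, 10)
Match found at i = 8.

k = 8


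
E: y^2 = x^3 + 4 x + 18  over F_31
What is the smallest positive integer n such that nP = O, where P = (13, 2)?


Compute successive multiples of P until we hit O:
  1P = (13, 2)
  2P = (21, 30)
  3P = (17, 15)
  4P = (29, 8)
  5P = (9, 15)
  6P = (6, 14)
  7P = (20, 10)
  8P = (5, 16)
  ... (continuing to 42P)
  42P = O

ord(P) = 42


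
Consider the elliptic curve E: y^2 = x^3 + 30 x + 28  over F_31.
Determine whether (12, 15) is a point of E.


Check whether y^2 = x^3 + 30 x + 28 (mod 31) for (x, y) = (12, 15).
LHS: y^2 = 15^2 mod 31 = 8
RHS: x^3 + 30 x + 28 = 12^3 + 30*12 + 28 mod 31 = 8
LHS = RHS

Yes, on the curve


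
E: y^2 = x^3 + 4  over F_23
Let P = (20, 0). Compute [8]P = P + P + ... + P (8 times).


k = 8 = 1000_2 (binary, LSB first: 0001)
Double-and-add from P = (20, 0):
  bit 0 = 0: acc unchanged = O
  bit 1 = 0: acc unchanged = O
  bit 2 = 0: acc unchanged = O
  bit 3 = 1: acc = O + O = O

8P = O


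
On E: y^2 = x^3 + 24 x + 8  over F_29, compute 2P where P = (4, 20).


Doubling: s = (3 x1^2 + a) / (2 y1)
s = (3*4^2 + 24) / (2*20) mod 29 = 25
x3 = s^2 - 2 x1 mod 29 = 25^2 - 2*4 = 8
y3 = s (x1 - x3) - y1 mod 29 = 25 * (4 - 8) - 20 = 25

2P = (8, 25)


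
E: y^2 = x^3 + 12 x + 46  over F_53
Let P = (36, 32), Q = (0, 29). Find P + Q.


P != Q, so use the chord formula.
s = (y2 - y1) / (x2 - x1) = (50) / (17) mod 53 = 31
x3 = s^2 - x1 - x2 mod 53 = 31^2 - 36 - 0 = 24
y3 = s (x1 - x3) - y1 mod 53 = 31 * (36 - 24) - 32 = 22

P + Q = (24, 22)


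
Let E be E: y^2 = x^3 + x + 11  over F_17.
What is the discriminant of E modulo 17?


4 a^3 + 27 b^2 = 4*1^3 + 27*11^2 = 4 + 3267 = 3271
Delta = -16 * (3271) = -52336
Delta mod 17 = 7

Delta = 7 (mod 17)


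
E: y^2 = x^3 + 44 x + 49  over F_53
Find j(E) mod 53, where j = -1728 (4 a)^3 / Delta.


Delta = -16(4 a^3 + 27 b^2) mod 53 = 47
-1728 * (4 a)^3 = -1728 * (4*44)^3 mod 53 = 35
j = 35 * 47^(-1) mod 53 = 3

j = 3 (mod 53)


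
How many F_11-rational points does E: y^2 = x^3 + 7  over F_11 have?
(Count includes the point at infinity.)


For each x in F_11, count y with y^2 = x^3 + 0 x + 7 mod 11:
  x = 2: RHS = 4, y in [2, 9]  -> 2 point(s)
  x = 3: RHS = 1, y in [1, 10]  -> 2 point(s)
  x = 4: RHS = 5, y in [4, 7]  -> 2 point(s)
  x = 5: RHS = 0, y in [0]  -> 1 point(s)
  x = 6: RHS = 3, y in [5, 6]  -> 2 point(s)
  x = 7: RHS = 9, y in [3, 8]  -> 2 point(s)
Affine points: 11. Add the point at infinity: total = 12.

#E(F_11) = 12


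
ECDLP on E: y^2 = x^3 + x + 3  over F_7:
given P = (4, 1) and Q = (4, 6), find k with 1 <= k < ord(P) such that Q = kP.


Enumerate multiples of P until we hit Q = (4, 6):
  1P = (4, 1)
  2P = (6, 6)
  3P = (5, 0)
  4P = (6, 1)
  5P = (4, 6)
Match found at i = 5.

k = 5


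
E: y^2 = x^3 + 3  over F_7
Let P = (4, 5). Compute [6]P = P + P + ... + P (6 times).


k = 6 = 110_2 (binary, LSB first: 011)
Double-and-add from P = (4, 5):
  bit 0 = 0: acc unchanged = O
  bit 1 = 1: acc = O + (3, 4) = (3, 4)
  bit 2 = 1: acc = (3, 4) + (2, 2) = (6, 4)

6P = (6, 4)


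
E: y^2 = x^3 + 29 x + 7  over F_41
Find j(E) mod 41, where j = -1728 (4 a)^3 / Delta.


Delta = -16(4 a^3 + 27 b^2) mod 41 = 3
-1728 * (4 a)^3 = -1728 * (4*29)^3 mod 41 = 8
j = 8 * 3^(-1) mod 41 = 30

j = 30 (mod 41)


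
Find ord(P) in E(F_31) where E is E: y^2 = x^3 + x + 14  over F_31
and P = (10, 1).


Compute successive multiples of P until we hit O:
  1P = (10, 1)
  2P = (8, 21)
  3P = (20, 6)
  4P = (9, 15)
  5P = (22, 12)
  6P = (19, 14)
  7P = (6, 22)
  8P = (29, 29)
  ... (continuing to 39P)
  39P = O

ord(P) = 39


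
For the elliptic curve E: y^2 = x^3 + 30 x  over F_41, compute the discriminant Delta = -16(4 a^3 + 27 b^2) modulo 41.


4 a^3 + 27 b^2 = 4*30^3 + 27*0^2 = 108000 + 0 = 108000
Delta = -16 * (108000) = -1728000
Delta mod 41 = 27

Delta = 27 (mod 41)


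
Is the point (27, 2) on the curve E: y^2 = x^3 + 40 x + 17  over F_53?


Check whether y^2 = x^3 + 40 x + 17 (mod 53) for (x, y) = (27, 2).
LHS: y^2 = 2^2 mod 53 = 4
RHS: x^3 + 40 x + 17 = 27^3 + 40*27 + 17 mod 53 = 4
LHS = RHS

Yes, on the curve


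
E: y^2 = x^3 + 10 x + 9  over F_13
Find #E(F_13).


For each x in F_13, count y with y^2 = x^3 + 10 x + 9 mod 13:
  x = 0: RHS = 9, y in [3, 10]  -> 2 point(s)
  x = 3: RHS = 1, y in [1, 12]  -> 2 point(s)
  x = 4: RHS = 9, y in [3, 10]  -> 2 point(s)
  x = 6: RHS = 12, y in [5, 8]  -> 2 point(s)
  x = 8: RHS = 3, y in [4, 9]  -> 2 point(s)
  x = 9: RHS = 9, y in [3, 10]  -> 2 point(s)
  x = 10: RHS = 4, y in [2, 11]  -> 2 point(s)
Affine points: 14. Add the point at infinity: total = 15.

#E(F_13) = 15


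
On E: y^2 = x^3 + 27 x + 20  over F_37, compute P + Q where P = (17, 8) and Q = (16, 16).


P != Q, so use the chord formula.
s = (y2 - y1) / (x2 - x1) = (8) / (36) mod 37 = 29
x3 = s^2 - x1 - x2 mod 37 = 29^2 - 17 - 16 = 31
y3 = s (x1 - x3) - y1 mod 37 = 29 * (17 - 31) - 8 = 30

P + Q = (31, 30)


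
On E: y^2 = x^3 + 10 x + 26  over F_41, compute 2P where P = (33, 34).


Doubling: s = (3 x1^2 + a) / (2 y1)
s = (3*33^2 + 10) / (2*34) mod 41 = 9
x3 = s^2 - 2 x1 mod 41 = 9^2 - 2*33 = 15
y3 = s (x1 - x3) - y1 mod 41 = 9 * (33 - 15) - 34 = 5

2P = (15, 5)


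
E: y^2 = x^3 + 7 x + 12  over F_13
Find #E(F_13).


For each x in F_13, count y with y^2 = x^3 + 7 x + 12 mod 13:
  x = 0: RHS = 12, y in [5, 8]  -> 2 point(s)
  x = 4: RHS = 0, y in [0]  -> 1 point(s)
  x = 5: RHS = 3, y in [4, 9]  -> 2 point(s)
  x = 6: RHS = 10, y in [6, 7]  -> 2 point(s)
  x = 7: RHS = 1, y in [1, 12]  -> 2 point(s)
  x = 10: RHS = 3, y in [4, 9]  -> 2 point(s)
  x = 11: RHS = 3, y in [4, 9]  -> 2 point(s)
  x = 12: RHS = 4, y in [2, 11]  -> 2 point(s)
Affine points: 15. Add the point at infinity: total = 16.

#E(F_13) = 16


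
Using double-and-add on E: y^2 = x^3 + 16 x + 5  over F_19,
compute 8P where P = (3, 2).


k = 8 = 1000_2 (binary, LSB first: 0001)
Double-and-add from P = (3, 2):
  bit 0 = 0: acc unchanged = O
  bit 1 = 0: acc unchanged = O
  bit 2 = 0: acc unchanged = O
  bit 3 = 1: acc = O + (10, 14) = (10, 14)

8P = (10, 14)


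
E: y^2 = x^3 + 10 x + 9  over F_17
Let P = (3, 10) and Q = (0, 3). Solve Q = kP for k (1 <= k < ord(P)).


Enumerate multiples of P until we hit Q = (0, 3):
  1P = (3, 10)
  2P = (12, 15)
  3P = (0, 3)
Match found at i = 3.

k = 3


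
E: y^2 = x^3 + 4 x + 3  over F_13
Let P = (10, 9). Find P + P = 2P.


Doubling: s = (3 x1^2 + a) / (2 y1)
s = (3*10^2 + 4) / (2*9) mod 13 = 1
x3 = s^2 - 2 x1 mod 13 = 1^2 - 2*10 = 7
y3 = s (x1 - x3) - y1 mod 13 = 1 * (10 - 7) - 9 = 7

2P = (7, 7)


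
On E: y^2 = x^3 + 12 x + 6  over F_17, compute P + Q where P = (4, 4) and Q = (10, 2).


P != Q, so use the chord formula.
s = (y2 - y1) / (x2 - x1) = (15) / (6) mod 17 = 11
x3 = s^2 - x1 - x2 mod 17 = 11^2 - 4 - 10 = 5
y3 = s (x1 - x3) - y1 mod 17 = 11 * (4 - 5) - 4 = 2

P + Q = (5, 2)


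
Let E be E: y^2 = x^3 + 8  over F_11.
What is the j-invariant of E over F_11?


Delta = -16(4 a^3 + 27 b^2) mod 11 = 6
-1728 * (4 a)^3 = -1728 * (4*0)^3 mod 11 = 0
j = 0 * 6^(-1) mod 11 = 0

j = 0 (mod 11)


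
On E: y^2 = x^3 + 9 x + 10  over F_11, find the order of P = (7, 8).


Compute successive multiples of P until we hit O:
  1P = (7, 8)
  2P = (2, 5)
  3P = (5, 2)
  4P = (8, 0)
  5P = (5, 9)
  6P = (2, 6)
  7P = (7, 3)
  8P = O

ord(P) = 8


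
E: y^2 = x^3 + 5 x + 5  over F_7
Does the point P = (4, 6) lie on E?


Check whether y^2 = x^3 + 5 x + 5 (mod 7) for (x, y) = (4, 6).
LHS: y^2 = 6^2 mod 7 = 1
RHS: x^3 + 5 x + 5 = 4^3 + 5*4 + 5 mod 7 = 5
LHS != RHS

No, not on the curve


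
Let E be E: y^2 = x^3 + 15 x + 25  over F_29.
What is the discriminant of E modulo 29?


4 a^3 + 27 b^2 = 4*15^3 + 27*25^2 = 13500 + 16875 = 30375
Delta = -16 * (30375) = -486000
Delta mod 29 = 11

Delta = 11 (mod 29)


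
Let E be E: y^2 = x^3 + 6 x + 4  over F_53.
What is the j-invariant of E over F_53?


Delta = -16(4 a^3 + 27 b^2) mod 53 = 40
-1728 * (4 a)^3 = -1728 * (4*6)^3 mod 53 = 23
j = 23 * 40^(-1) mod 53 = 39

j = 39 (mod 53)


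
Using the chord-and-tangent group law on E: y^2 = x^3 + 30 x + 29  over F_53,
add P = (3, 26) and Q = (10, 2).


P != Q, so use the chord formula.
s = (y2 - y1) / (x2 - x1) = (29) / (7) mod 53 = 42
x3 = s^2 - x1 - x2 mod 53 = 42^2 - 3 - 10 = 2
y3 = s (x1 - x3) - y1 mod 53 = 42 * (3 - 2) - 26 = 16

P + Q = (2, 16)


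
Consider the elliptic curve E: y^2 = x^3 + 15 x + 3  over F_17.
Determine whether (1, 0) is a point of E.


Check whether y^2 = x^3 + 15 x + 3 (mod 17) for (x, y) = (1, 0).
LHS: y^2 = 0^2 mod 17 = 0
RHS: x^3 + 15 x + 3 = 1^3 + 15*1 + 3 mod 17 = 2
LHS != RHS

No, not on the curve


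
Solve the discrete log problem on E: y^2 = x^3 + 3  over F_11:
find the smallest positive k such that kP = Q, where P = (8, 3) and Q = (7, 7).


Enumerate multiples of P until we hit Q = (7, 7):
  1P = (8, 3)
  2P = (7, 7)
Match found at i = 2.

k = 2


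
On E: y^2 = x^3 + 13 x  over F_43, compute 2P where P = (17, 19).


Doubling: s = (3 x1^2 + a) / (2 y1)
s = (3*17^2 + 13) / (2*19) mod 43 = 39
x3 = s^2 - 2 x1 mod 43 = 39^2 - 2*17 = 25
y3 = s (x1 - x3) - y1 mod 43 = 39 * (17 - 25) - 19 = 13

2P = (25, 13)


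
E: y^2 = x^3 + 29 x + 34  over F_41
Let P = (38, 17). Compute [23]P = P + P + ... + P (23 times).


k = 23 = 10111_2 (binary, LSB first: 11101)
Double-and-add from P = (38, 17):
  bit 0 = 1: acc = O + (38, 17) = (38, 17)
  bit 1 = 1: acc = (38, 17) + (29, 34) = (13, 36)
  bit 2 = 1: acc = (13, 36) + (22, 2) = (39, 3)
  bit 3 = 0: acc unchanged = (39, 3)
  bit 4 = 1: acc = (39, 3) + (26, 18) = (21, 33)

23P = (21, 33)


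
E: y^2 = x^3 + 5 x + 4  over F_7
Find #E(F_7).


For each x in F_7, count y with y^2 = x^3 + 5 x + 4 mod 7:
  x = 0: RHS = 4, y in [2, 5]  -> 2 point(s)
  x = 2: RHS = 1, y in [1, 6]  -> 2 point(s)
  x = 3: RHS = 4, y in [2, 5]  -> 2 point(s)
  x = 4: RHS = 4, y in [2, 5]  -> 2 point(s)
  x = 5: RHS = 0, y in [0]  -> 1 point(s)
Affine points: 9. Add the point at infinity: total = 10.

#E(F_7) = 10


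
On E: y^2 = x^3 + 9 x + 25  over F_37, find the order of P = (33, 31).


Compute successive multiples of P until we hit O:
  1P = (33, 31)
  2P = (19, 32)
  3P = (12, 23)
  4P = (20, 18)
  5P = (22, 17)
  6P = (9, 13)
  7P = (21, 15)
  8P = (30, 10)
  ... (continuing to 41P)
  41P = O

ord(P) = 41


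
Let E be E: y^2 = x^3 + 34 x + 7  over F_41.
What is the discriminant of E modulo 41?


4 a^3 + 27 b^2 = 4*34^3 + 27*7^2 = 157216 + 1323 = 158539
Delta = -16 * (158539) = -2536624
Delta mod 41 = 5

Delta = 5 (mod 41)


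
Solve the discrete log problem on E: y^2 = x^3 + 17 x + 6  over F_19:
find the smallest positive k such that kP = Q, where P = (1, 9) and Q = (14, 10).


Enumerate multiples of P until we hit Q = (14, 10):
  1P = (1, 9)
  2P = (18, 8)
  3P = (5, 8)
  4P = (0, 5)
  5P = (15, 11)
  6P = (10, 6)
  7P = (6, 18)
  8P = (16, 2)
  9P = (11, 2)
  10P = (13, 7)
  11P = (14, 9)
  12P = (4, 10)
  13P = (12, 0)
  14P = (4, 9)
  15P = (14, 10)
Match found at i = 15.

k = 15


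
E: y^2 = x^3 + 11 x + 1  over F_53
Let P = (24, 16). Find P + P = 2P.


Doubling: s = (3 x1^2 + a) / (2 y1)
s = (3*24^2 + 11) / (2*16) mod 53 = 3
x3 = s^2 - 2 x1 mod 53 = 3^2 - 2*24 = 14
y3 = s (x1 - x3) - y1 mod 53 = 3 * (24 - 14) - 16 = 14

2P = (14, 14)


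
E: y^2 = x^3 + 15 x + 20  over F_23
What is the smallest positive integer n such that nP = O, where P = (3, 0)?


Compute successive multiples of P until we hit O:
  1P = (3, 0)
  2P = O

ord(P) = 2


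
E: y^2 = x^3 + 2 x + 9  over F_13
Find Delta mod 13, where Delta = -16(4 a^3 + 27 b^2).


4 a^3 + 27 b^2 = 4*2^3 + 27*9^2 = 32 + 2187 = 2219
Delta = -16 * (2219) = -35504
Delta mod 13 = 12

Delta = 12 (mod 13)


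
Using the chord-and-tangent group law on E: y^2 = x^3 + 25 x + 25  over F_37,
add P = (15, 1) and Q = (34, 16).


P != Q, so use the chord formula.
s = (y2 - y1) / (x2 - x1) = (15) / (19) mod 37 = 30
x3 = s^2 - x1 - x2 mod 37 = 30^2 - 15 - 34 = 0
y3 = s (x1 - x3) - y1 mod 37 = 30 * (15 - 0) - 1 = 5

P + Q = (0, 5)


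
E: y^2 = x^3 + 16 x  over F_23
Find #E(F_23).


For each x in F_23, count y with y^2 = x^3 + 16 x + 0 mod 23:
  x = 0: RHS = 0, y in [0]  -> 1 point(s)
  x = 3: RHS = 6, y in [11, 12]  -> 2 point(s)
  x = 4: RHS = 13, y in [6, 17]  -> 2 point(s)
  x = 6: RHS = 13, y in [6, 17]  -> 2 point(s)
  x = 7: RHS = 18, y in [8, 15]  -> 2 point(s)
  x = 11: RHS = 12, y in [9, 14]  -> 2 point(s)
  x = 13: RHS = 13, y in [6, 17]  -> 2 point(s)
  x = 14: RHS = 1, y in [1, 22]  -> 2 point(s)
  x = 15: RHS = 4, y in [2, 21]  -> 2 point(s)
  x = 18: RHS = 2, y in [5, 18]  -> 2 point(s)
  x = 21: RHS = 6, y in [11, 12]  -> 2 point(s)
  x = 22: RHS = 6, y in [11, 12]  -> 2 point(s)
Affine points: 23. Add the point at infinity: total = 24.

#E(F_23) = 24


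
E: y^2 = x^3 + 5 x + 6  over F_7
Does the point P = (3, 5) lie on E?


Check whether y^2 = x^3 + 5 x + 6 (mod 7) for (x, y) = (3, 5).
LHS: y^2 = 5^2 mod 7 = 4
RHS: x^3 + 5 x + 6 = 3^3 + 5*3 + 6 mod 7 = 6
LHS != RHS

No, not on the curve


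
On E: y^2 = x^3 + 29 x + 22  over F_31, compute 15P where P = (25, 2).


k = 15 = 1111_2 (binary, LSB first: 1111)
Double-and-add from P = (25, 2):
  bit 0 = 1: acc = O + (25, 2) = (25, 2)
  bit 1 = 1: acc = (25, 2) + (9, 19) = (6, 3)
  bit 2 = 1: acc = (6, 3) + (14, 17) = (16, 26)
  bit 3 = 1: acc = (16, 26) + (4, 4) = (29, 7)

15P = (29, 7)


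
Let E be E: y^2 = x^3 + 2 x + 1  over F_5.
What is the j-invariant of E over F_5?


Delta = -16(4 a^3 + 27 b^2) mod 5 = 1
-1728 * (4 a)^3 = -1728 * (4*2)^3 mod 5 = 4
j = 4 * 1^(-1) mod 5 = 4

j = 4 (mod 5)


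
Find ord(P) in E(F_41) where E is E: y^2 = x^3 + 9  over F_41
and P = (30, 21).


Compute successive multiples of P until we hit O:
  1P = (30, 21)
  2P = (17, 24)
  3P = (4, 14)
  4P = (32, 10)
  5P = (40, 34)
  6P = (10, 5)
  7P = (0, 3)
  8P = (13, 22)
  ... (continuing to 21P)
  21P = O

ord(P) = 21


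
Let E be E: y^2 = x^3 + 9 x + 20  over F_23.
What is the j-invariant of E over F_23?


Delta = -16(4 a^3 + 27 b^2) mod 23 = 10
-1728 * (4 a)^3 = -1728 * (4*9)^3 mod 23 = 10
j = 10 * 10^(-1) mod 23 = 1

j = 1 (mod 23)


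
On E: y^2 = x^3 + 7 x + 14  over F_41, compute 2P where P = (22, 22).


Doubling: s = (3 x1^2 + a) / (2 y1)
s = (3*22^2 + 7) / (2*22) mod 41 = 8
x3 = s^2 - 2 x1 mod 41 = 8^2 - 2*22 = 20
y3 = s (x1 - x3) - y1 mod 41 = 8 * (22 - 20) - 22 = 35

2P = (20, 35)


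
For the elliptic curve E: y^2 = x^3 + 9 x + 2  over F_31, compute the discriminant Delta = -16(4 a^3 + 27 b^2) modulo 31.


4 a^3 + 27 b^2 = 4*9^3 + 27*2^2 = 2916 + 108 = 3024
Delta = -16 * (3024) = -48384
Delta mod 31 = 7

Delta = 7 (mod 31)


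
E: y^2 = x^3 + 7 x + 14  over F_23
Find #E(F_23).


For each x in F_23, count y with y^2 = x^3 + 7 x + 14 mod 23:
  x = 2: RHS = 13, y in [6, 17]  -> 2 point(s)
  x = 3: RHS = 16, y in [4, 19]  -> 2 point(s)
  x = 5: RHS = 13, y in [6, 17]  -> 2 point(s)
  x = 9: RHS = 1, y in [1, 22]  -> 2 point(s)
  x = 10: RHS = 3, y in [7, 16]  -> 2 point(s)
  x = 12: RHS = 9, y in [3, 20]  -> 2 point(s)
  x = 13: RHS = 2, y in [5, 18]  -> 2 point(s)
  x = 14: RHS = 4, y in [2, 21]  -> 2 point(s)
  x = 16: RHS = 13, y in [6, 17]  -> 2 point(s)
  x = 17: RHS = 9, y in [3, 20]  -> 2 point(s)
  x = 20: RHS = 12, y in [9, 14]  -> 2 point(s)
  x = 22: RHS = 6, y in [11, 12]  -> 2 point(s)
Affine points: 24. Add the point at infinity: total = 25.

#E(F_23) = 25


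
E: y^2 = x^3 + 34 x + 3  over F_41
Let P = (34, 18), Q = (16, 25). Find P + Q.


P != Q, so use the chord formula.
s = (y2 - y1) / (x2 - x1) = (7) / (23) mod 41 = 11
x3 = s^2 - x1 - x2 mod 41 = 11^2 - 34 - 16 = 30
y3 = s (x1 - x3) - y1 mod 41 = 11 * (34 - 30) - 18 = 26

P + Q = (30, 26)


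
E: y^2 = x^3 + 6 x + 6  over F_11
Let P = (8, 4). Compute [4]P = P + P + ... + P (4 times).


k = 4 = 100_2 (binary, LSB first: 001)
Double-and-add from P = (8, 4):
  bit 0 = 0: acc unchanged = O
  bit 1 = 0: acc unchanged = O
  bit 2 = 1: acc = O + (2, 2) = (2, 2)

4P = (2, 2)


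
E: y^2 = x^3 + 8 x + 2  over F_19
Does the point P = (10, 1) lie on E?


Check whether y^2 = x^3 + 8 x + 2 (mod 19) for (x, y) = (10, 1).
LHS: y^2 = 1^2 mod 19 = 1
RHS: x^3 + 8 x + 2 = 10^3 + 8*10 + 2 mod 19 = 18
LHS != RHS

No, not on the curve


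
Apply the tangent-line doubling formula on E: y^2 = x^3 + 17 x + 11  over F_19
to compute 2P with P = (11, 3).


Doubling: s = (3 x1^2 + a) / (2 y1)
s = (3*11^2 + 17) / (2*3) mod 19 = 0
x3 = s^2 - 2 x1 mod 19 = 0^2 - 2*11 = 16
y3 = s (x1 - x3) - y1 mod 19 = 0 * (11 - 16) - 3 = 16

2P = (16, 16)


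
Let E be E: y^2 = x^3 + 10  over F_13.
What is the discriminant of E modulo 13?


4 a^3 + 27 b^2 = 4*0^3 + 27*10^2 = 0 + 2700 = 2700
Delta = -16 * (2700) = -43200
Delta mod 13 = 12

Delta = 12 (mod 13)


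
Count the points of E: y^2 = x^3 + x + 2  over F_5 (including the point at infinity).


For each x in F_5, count y with y^2 = x^3 + 1 x + 2 mod 5:
  x = 1: RHS = 4, y in [2, 3]  -> 2 point(s)
  x = 4: RHS = 0, y in [0]  -> 1 point(s)
Affine points: 3. Add the point at infinity: total = 4.

#E(F_5) = 4


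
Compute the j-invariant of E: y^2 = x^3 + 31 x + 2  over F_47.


Delta = -16(4 a^3 + 27 b^2) mod 47 = 36
-1728 * (4 a)^3 = -1728 * (4*31)^3 mod 47 = 7
j = 7 * 36^(-1) mod 47 = 25

j = 25 (mod 47)


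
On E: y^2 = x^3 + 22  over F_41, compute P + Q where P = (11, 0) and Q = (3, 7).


P != Q, so use the chord formula.
s = (y2 - y1) / (x2 - x1) = (7) / (33) mod 41 = 35
x3 = s^2 - x1 - x2 mod 41 = 35^2 - 11 - 3 = 22
y3 = s (x1 - x3) - y1 mod 41 = 35 * (11 - 22) - 0 = 25

P + Q = (22, 25)


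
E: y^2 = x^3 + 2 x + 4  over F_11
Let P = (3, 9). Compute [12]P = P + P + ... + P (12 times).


k = 12 = 1100_2 (binary, LSB first: 0011)
Double-and-add from P = (3, 9):
  bit 0 = 0: acc unchanged = O
  bit 1 = 0: acc unchanged = O
  bit 2 = 1: acc = O + (10, 1) = (10, 1)
  bit 3 = 1: acc = (10, 1) + (0, 2) = (2, 7)

12P = (2, 7)


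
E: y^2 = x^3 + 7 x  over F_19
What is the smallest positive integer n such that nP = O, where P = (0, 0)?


Compute successive multiples of P until we hit O:
  1P = (0, 0)
  2P = O

ord(P) = 2


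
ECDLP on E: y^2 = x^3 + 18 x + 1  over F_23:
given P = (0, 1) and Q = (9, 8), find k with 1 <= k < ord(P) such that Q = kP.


Enumerate multiples of P until we hit Q = (9, 8):
  1P = (0, 1)
  2P = (12, 6)
  3P = (19, 16)
  4P = (8, 6)
  5P = (10, 10)
  6P = (3, 17)
  7P = (5, 3)
  8P = (20, 14)
  9P = (9, 15)
  10P = (15, 14)
  11P = (11, 14)
  12P = (21, 16)
  13P = (18, 19)
  14P = (6, 16)
  15P = (6, 7)
  16P = (18, 4)
  17P = (21, 7)
  18P = (11, 9)
  19P = (15, 9)
  20P = (9, 8)
Match found at i = 20.

k = 20


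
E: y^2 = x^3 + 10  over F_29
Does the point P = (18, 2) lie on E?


Check whether y^2 = x^3 + 0 x + 10 (mod 29) for (x, y) = (18, 2).
LHS: y^2 = 2^2 mod 29 = 4
RHS: x^3 + 0 x + 10 = 18^3 + 0*18 + 10 mod 29 = 13
LHS != RHS

No, not on the curve


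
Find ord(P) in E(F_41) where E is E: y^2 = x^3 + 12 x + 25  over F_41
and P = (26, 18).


Compute successive multiples of P until we hit O:
  1P = (26, 18)
  2P = (34, 7)
  3P = (13, 0)
  4P = (34, 34)
  5P = (26, 23)
  6P = O

ord(P) = 6


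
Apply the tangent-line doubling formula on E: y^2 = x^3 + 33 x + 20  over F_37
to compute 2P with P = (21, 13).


Doubling: s = (3 x1^2 + a) / (2 y1)
s = (3*21^2 + 33) / (2*13) mod 37 = 18
x3 = s^2 - 2 x1 mod 37 = 18^2 - 2*21 = 23
y3 = s (x1 - x3) - y1 mod 37 = 18 * (21 - 23) - 13 = 25

2P = (23, 25)


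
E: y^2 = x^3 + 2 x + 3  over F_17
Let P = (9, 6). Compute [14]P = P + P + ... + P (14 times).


k = 14 = 1110_2 (binary, LSB first: 0111)
Double-and-add from P = (9, 6):
  bit 0 = 0: acc unchanged = O
  bit 1 = 1: acc = O + (3, 6) = (3, 6)
  bit 2 = 1: acc = (3, 6) + (12, 2) = (15, 5)
  bit 3 = 1: acc = (15, 5) + (14, 2) = (14, 15)

14P = (14, 15)


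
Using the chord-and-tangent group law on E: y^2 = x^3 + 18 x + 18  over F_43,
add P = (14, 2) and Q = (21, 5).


P != Q, so use the chord formula.
s = (y2 - y1) / (x2 - x1) = (3) / (7) mod 43 = 25
x3 = s^2 - x1 - x2 mod 43 = 25^2 - 14 - 21 = 31
y3 = s (x1 - x3) - y1 mod 43 = 25 * (14 - 31) - 2 = 3

P + Q = (31, 3)


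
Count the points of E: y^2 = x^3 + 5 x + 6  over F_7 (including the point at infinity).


For each x in F_7, count y with y^2 = x^3 + 5 x + 6 mod 7:
  x = 5: RHS = 2, y in [3, 4]  -> 2 point(s)
  x = 6: RHS = 0, y in [0]  -> 1 point(s)
Affine points: 3. Add the point at infinity: total = 4.

#E(F_7) = 4


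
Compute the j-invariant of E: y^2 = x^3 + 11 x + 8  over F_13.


Delta = -16(4 a^3 + 27 b^2) mod 13 = 8
-1728 * (4 a)^3 = -1728 * (4*11)^3 mod 13 = 8
j = 8 * 8^(-1) mod 13 = 1

j = 1 (mod 13)


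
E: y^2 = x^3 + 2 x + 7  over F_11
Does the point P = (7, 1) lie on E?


Check whether y^2 = x^3 + 2 x + 7 (mod 11) for (x, y) = (7, 1).
LHS: y^2 = 1^2 mod 11 = 1
RHS: x^3 + 2 x + 7 = 7^3 + 2*7 + 7 mod 11 = 1
LHS = RHS

Yes, on the curve


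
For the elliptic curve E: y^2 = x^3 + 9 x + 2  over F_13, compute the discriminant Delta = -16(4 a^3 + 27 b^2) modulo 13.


4 a^3 + 27 b^2 = 4*9^3 + 27*2^2 = 2916 + 108 = 3024
Delta = -16 * (3024) = -48384
Delta mod 13 = 2

Delta = 2 (mod 13)


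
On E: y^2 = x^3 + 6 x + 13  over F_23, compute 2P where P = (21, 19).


Doubling: s = (3 x1^2 + a) / (2 y1)
s = (3*21^2 + 6) / (2*19) mod 23 = 15
x3 = s^2 - 2 x1 mod 23 = 15^2 - 2*21 = 22
y3 = s (x1 - x3) - y1 mod 23 = 15 * (21 - 22) - 19 = 12

2P = (22, 12)


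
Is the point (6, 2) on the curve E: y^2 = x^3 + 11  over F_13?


Check whether y^2 = x^3 + 0 x + 11 (mod 13) for (x, y) = (6, 2).
LHS: y^2 = 2^2 mod 13 = 4
RHS: x^3 + 0 x + 11 = 6^3 + 0*6 + 11 mod 13 = 6
LHS != RHS

No, not on the curve


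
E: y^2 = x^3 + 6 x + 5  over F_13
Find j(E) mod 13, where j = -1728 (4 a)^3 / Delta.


Delta = -16(4 a^3 + 27 b^2) mod 13 = 11
-1728 * (4 a)^3 = -1728 * (4*6)^3 mod 13 = 5
j = 5 * 11^(-1) mod 13 = 4

j = 4 (mod 13)


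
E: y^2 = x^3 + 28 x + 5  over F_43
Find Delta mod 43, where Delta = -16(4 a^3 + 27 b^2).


4 a^3 + 27 b^2 = 4*28^3 + 27*5^2 = 87808 + 675 = 88483
Delta = -16 * (88483) = -1415728
Delta mod 43 = 4

Delta = 4 (mod 43)


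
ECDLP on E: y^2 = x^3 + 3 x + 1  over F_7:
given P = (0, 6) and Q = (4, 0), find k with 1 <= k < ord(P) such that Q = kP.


Enumerate multiples of P until we hit Q = (4, 0):
  1P = (0, 6)
  2P = (4, 0)
Match found at i = 2.

k = 2


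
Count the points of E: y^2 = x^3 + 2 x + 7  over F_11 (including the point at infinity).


For each x in F_11, count y with y^2 = x^3 + 2 x + 7 mod 11:
  x = 6: RHS = 4, y in [2, 9]  -> 2 point(s)
  x = 7: RHS = 1, y in [1, 10]  -> 2 point(s)
  x = 10: RHS = 4, y in [2, 9]  -> 2 point(s)
Affine points: 6. Add the point at infinity: total = 7.

#E(F_11) = 7
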